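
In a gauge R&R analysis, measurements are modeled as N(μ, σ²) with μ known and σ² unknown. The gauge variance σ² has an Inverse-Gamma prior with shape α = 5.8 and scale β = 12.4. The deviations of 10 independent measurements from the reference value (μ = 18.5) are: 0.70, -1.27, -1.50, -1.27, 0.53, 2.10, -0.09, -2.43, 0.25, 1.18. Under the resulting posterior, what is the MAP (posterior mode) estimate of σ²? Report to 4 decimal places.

With known mean μ and an Inverse-Gamma(α, β) prior on σ², the Normal likelihood is conjugate: posterior is Inv-Gamma(α + n/2, β + Σ(xᵢ−μ)²/2).
Σ(xᵢ−μ)² = (0.70)² + (-1.27)² + (-1.50)² + (-1.27)² + (0.53)² + (2.10)² + (-0.09)² + (-2.43)² + (0.25)² + (1.18)² = 18.0246.
Posterior: Inv-Gamma(5.8 + 10/2, 12.4 + 18.0246/2) = Inv-Gamma(10.80, 21.41230).
Mode = β/(α+1) = 21.41230/11.80 = 1.8146.

1.8146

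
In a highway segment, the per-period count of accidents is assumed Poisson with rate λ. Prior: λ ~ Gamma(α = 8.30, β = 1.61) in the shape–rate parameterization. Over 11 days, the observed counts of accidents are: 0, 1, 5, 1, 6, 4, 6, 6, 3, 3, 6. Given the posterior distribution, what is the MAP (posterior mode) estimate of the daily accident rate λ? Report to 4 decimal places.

3.8303

With a Gamma(shape α, rate β) prior, the Poisson likelihood is conjugate: the posterior is Gamma(α + ΣXᵢ, β + n).
Sum of counts S = 41 over n = 11 days.
Posterior: Gamma(α+S, β+n) = Gamma(8.30+41, 1.61+11) = Gamma(49.30, 12.61).
Mode of Gamma(α,β) for α≥1 is (α−1)/β = 48.30/12.61 = 3.8303.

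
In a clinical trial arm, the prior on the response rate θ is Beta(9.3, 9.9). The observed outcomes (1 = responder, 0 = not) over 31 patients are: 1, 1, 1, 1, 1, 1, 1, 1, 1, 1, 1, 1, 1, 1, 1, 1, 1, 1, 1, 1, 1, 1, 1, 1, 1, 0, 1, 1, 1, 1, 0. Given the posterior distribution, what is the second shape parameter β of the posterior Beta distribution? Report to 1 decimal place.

The Beta prior is conjugate to a Binomial/Bernoulli likelihood; the update adds successes to α and failures to β.
Posterior: Beta(α+k, β+n−k) = Beta(9.3+29, 9.9+2) = Beta(38.3, 11.9).
Posterior β = 11.9.

11.9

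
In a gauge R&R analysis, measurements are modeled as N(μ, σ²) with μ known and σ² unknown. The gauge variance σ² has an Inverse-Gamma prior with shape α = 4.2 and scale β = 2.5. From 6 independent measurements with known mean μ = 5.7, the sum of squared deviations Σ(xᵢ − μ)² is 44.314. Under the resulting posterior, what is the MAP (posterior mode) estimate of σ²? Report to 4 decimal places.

With known mean μ and an Inverse-Gamma(α, β) prior on σ², the Normal likelihood is conjugate: posterior is Inv-Gamma(α + n/2, β + Σ(xᵢ−μ)²/2).
Posterior: Inv-Gamma(4.2 + 6/2, 2.5 + 44.314/2) = Inv-Gamma(7.20, 24.6570).
Mode = β/(α+1) = 24.6570/8.20 = 3.0070.

3.0070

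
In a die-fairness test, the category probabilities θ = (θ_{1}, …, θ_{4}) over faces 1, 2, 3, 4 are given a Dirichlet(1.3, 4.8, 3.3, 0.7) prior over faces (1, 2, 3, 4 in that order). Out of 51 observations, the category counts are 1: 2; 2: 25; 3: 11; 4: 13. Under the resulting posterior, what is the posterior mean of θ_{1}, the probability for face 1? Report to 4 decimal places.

The Dirichlet prior is conjugate to the Multinomial likelihood: each posterior αⱼ = prior αⱼ + observed count nⱼ.
Posterior concentration: (3.3, 29.8, 14.3, 13.7), total = 61.1.
E[θ_{1}|data] = α_{1}/Σα = 3.3/61.1 = 0.0540.

0.0540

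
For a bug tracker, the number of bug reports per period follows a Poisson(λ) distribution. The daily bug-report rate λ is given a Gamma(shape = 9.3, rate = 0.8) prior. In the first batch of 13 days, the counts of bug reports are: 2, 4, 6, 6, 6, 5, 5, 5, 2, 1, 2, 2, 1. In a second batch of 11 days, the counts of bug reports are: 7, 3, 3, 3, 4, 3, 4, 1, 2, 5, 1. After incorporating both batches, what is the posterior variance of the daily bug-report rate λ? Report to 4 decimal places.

0.1501

With a Gamma(shape α, rate β) prior, the Poisson likelihood is conjugate: the posterior is Gamma(α + ΣXᵢ, β + n).
Batch 1: sum of counts S = 47 over n = 13 days.
After batch 1: Gamma(α+S, β+n) = Gamma(9.3+47, 0.8+13) = Gamma(56.3, 13.8).
Batch 2: sum of counts S = 36 over n = 11 days.
After batch 2: Gamma(α+S, β+n) = Gamma(56.3+36, 13.8+11) = Gamma(92.3, 24.8).
Var = α/β² = 92.3/24.8² = 0.1501.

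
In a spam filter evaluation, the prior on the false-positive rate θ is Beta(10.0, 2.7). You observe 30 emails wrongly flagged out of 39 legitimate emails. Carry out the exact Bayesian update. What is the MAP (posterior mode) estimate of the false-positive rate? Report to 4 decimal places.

The Beta prior is conjugate to a Binomial/Bernoulli likelihood; the update adds successes to α and failures to β.
Posterior: Beta(α+k, β+n−k) = Beta(10.0+30, 2.7+9) = Beta(40.0, 11.7).
Mode of Beta(a,b) for a,b>1 is (a−1)/(a+b−2) = 39.0/49.7 = 0.7847.

0.7847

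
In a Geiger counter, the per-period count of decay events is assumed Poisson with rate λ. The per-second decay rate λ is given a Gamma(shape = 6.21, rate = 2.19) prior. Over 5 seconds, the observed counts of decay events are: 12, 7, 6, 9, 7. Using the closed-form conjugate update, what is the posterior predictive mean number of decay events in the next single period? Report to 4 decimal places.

6.5661

With a Gamma(shape α, rate β) prior, the Poisson likelihood is conjugate: the posterior is Gamma(α + ΣXᵢ, β + n).
Sum of counts S = 41 over n = 5 seconds.
Posterior: Gamma(α+S, β+n) = Gamma(6.21+41, 2.19+5) = Gamma(47.21, 7.19).
The predictive distribution for one future period is NegBinom with mean α/β = 6.5661.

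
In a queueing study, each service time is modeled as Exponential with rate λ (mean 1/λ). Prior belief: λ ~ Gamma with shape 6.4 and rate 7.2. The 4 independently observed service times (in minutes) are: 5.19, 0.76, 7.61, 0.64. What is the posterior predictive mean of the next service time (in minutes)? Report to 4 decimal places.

With a Gamma(shape α, rate β) prior on the exponential rate λ, the posterior after n observations with total T = Σxᵢ is Gamma(α+n, β+T).
Sum of observations T = 14.20 minutes; n = 4.
Posterior: Gamma(6.4+4, 7.2+14.20) = Gamma(10.4, 21.40).
The predictive distribution for the next observation is Lomax; its mean is β/(α−1) = 21.40/9.4 = 2.2766.

2.2766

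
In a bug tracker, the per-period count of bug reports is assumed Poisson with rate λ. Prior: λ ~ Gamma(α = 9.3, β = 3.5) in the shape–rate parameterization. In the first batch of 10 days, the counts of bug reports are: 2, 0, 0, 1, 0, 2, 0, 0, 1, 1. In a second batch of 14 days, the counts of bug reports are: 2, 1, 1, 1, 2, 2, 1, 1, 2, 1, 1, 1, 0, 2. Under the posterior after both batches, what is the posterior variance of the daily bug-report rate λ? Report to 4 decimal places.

With a Gamma(shape α, rate β) prior, the Poisson likelihood is conjugate: the posterior is Gamma(α + ΣXᵢ, β + n).
Batch 1: sum of counts S = 7 over n = 10 days.
After batch 1: Gamma(α+S, β+n) = Gamma(9.3+7, 3.5+10) = Gamma(16.3, 13.5).
Batch 2: sum of counts S = 18 over n = 14 days.
After batch 2: Gamma(α+S, β+n) = Gamma(16.3+18, 13.5+14) = Gamma(34.3, 27.5).
Var = α/β² = 34.3/27.5² = 0.0454.

0.0454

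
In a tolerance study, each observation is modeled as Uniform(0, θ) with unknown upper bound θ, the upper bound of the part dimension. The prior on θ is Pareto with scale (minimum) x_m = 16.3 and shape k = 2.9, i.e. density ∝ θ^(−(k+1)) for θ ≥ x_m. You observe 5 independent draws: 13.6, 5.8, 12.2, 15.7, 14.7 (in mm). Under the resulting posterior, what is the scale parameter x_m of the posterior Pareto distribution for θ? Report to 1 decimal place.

A Pareto(scale x_m, shape k) prior on the upper bound θ of Uniform(0, θ) is conjugate: posterior is Pareto(max(x_m, max xᵢ), k + n).
Sample maximum = 15.7; prior scale x_m = 16.3 → posterior scale = max = 16.3.
Posterior shape = 2.9 + 5 = 7.9.
Posterior scale x_m = 16.3.

16.3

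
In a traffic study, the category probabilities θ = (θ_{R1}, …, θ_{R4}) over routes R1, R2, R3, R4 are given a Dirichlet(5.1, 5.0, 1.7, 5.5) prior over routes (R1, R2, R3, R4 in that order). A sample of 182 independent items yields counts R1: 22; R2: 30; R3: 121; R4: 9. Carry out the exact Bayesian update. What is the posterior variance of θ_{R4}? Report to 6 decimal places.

The Dirichlet prior is conjugate to the Multinomial likelihood: each posterior αⱼ = prior αⱼ + observed count nⱼ.
Posterior concentration: (27.1, 35.0, 122.7, 14.5), total = 199.3.
Var[θ_j] = α_j(Σα−α_j)/((Σα)²(Σα+1)) = 14.5·184.8/(199.3²·200.3) = 0.000337.

0.000337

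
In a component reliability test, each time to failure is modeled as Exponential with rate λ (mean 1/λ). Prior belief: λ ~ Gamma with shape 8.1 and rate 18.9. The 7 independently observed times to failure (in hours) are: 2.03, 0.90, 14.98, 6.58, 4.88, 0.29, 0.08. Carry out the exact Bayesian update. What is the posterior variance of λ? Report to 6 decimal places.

0.006382

With a Gamma(shape α, rate β) prior on the exponential rate λ, the posterior after n observations with total T = Σxᵢ is Gamma(α+n, β+T).
Sum of observations T = 29.74 hours; n = 7.
Posterior: Gamma(8.1+7, 18.9+29.74) = Gamma(15.1, 48.64).
Var = α/β² = 0.006382.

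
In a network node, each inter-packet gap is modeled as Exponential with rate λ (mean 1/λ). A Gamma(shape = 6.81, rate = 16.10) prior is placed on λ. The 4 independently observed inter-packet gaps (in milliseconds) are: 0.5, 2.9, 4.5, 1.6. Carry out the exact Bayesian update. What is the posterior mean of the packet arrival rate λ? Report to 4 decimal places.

0.4223

With a Gamma(shape α, rate β) prior on the exponential rate λ, the posterior after n observations with total T = Σxᵢ is Gamma(α+n, β+T).
Sum of observations T = 9.5 milliseconds; n = 4.
Posterior: Gamma(6.81+4, 16.10+9.5) = Gamma(10.81, 25.60).
Posterior mean of λ = α/β = 10.81/25.60 = 0.4223.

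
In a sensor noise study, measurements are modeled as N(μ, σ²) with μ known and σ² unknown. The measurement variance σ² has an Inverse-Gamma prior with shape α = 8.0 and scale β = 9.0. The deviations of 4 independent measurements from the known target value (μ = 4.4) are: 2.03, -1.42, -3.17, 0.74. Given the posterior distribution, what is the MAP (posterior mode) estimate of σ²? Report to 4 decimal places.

1.5788

With known mean μ and an Inverse-Gamma(α, β) prior on σ², the Normal likelihood is conjugate: posterior is Inv-Gamma(α + n/2, β + Σ(xᵢ−μ)²/2).
Σ(xᵢ−μ)² = (2.03)² + (-1.42)² + (-3.17)² + (0.74)² = 16.7338.
Posterior: Inv-Gamma(8.0 + 4/2, 9.0 + 16.7338/2) = Inv-Gamma(10.00, 17.36690).
Mode = β/(α+1) = 17.36690/11.00 = 1.5788.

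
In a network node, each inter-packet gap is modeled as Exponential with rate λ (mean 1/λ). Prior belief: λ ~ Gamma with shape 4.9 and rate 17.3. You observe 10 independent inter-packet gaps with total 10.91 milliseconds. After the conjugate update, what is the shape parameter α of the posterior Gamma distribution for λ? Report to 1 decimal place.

With a Gamma(shape α, rate β) prior on the exponential rate λ, the posterior after n observations with total T = Σxᵢ is Gamma(α+n, β+T).
Posterior: Gamma(4.9+10, 17.3+10.91) = Gamma(14.9, 28.21).
Posterior α = 14.9.

14.9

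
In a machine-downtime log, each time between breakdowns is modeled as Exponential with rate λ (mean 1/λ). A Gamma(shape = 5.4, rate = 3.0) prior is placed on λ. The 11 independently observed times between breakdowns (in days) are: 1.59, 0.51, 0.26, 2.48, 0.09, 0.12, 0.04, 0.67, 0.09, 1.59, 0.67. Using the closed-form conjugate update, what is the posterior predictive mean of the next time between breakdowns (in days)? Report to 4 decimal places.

With a Gamma(shape α, rate β) prior on the exponential rate λ, the posterior after n observations with total T = Σxᵢ is Gamma(α+n, β+T).
Sum of observations T = 8.11 days; n = 11.
Posterior: Gamma(5.4+11, 3.0+8.11) = Gamma(16.4, 11.11).
The predictive distribution for the next observation is Lomax; its mean is β/(α−1) = 11.11/15.4 = 0.7214.

0.7214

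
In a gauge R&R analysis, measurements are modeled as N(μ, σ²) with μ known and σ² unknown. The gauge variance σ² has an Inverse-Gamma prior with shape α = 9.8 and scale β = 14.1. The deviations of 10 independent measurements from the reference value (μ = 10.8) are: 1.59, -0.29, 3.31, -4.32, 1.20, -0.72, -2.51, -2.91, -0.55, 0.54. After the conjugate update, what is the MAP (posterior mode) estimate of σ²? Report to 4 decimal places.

With known mean μ and an Inverse-Gamma(α, β) prior on σ², the Normal likelihood is conjugate: posterior is Inv-Gamma(α + n/2, β + Σ(xᵢ−μ)²/2).
Σ(xᵢ−μ)² = (1.59)² + (-0.29)² + (3.31)² + (-4.32)² + (1.20)² + (-0.72)² + (-2.51)² + (-2.91)² + (-0.55)² + (0.54)² = 49.5514.
Posterior: Inv-Gamma(9.8 + 10/2, 14.1 + 49.5514/2) = Inv-Gamma(14.80, 38.87570).
Mode = β/(α+1) = 38.87570/15.80 = 2.4605.

2.4605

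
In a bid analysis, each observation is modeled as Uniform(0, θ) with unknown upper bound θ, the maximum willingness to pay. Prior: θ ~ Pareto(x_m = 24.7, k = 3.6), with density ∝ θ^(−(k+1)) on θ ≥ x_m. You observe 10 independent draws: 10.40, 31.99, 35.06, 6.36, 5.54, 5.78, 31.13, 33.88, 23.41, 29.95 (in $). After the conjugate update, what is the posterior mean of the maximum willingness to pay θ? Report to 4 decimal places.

A Pareto(scale x_m, shape k) prior on the upper bound θ of Uniform(0, θ) is conjugate: posterior is Pareto(max(x_m, max xᵢ), k + n).
Sample maximum = 35.06; prior scale x_m = 24.7 → posterior scale = max = 35.06.
Posterior shape = 3.6 + 10 = 13.6.
E[θ|data] = k·x_m/(k−1) = 13.6·35.06/12.6 = 37.8425.

37.8425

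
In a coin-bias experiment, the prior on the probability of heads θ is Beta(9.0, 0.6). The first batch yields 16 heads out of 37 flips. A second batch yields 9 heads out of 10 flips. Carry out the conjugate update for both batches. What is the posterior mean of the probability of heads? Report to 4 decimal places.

The Beta prior is conjugate to a Binomial/Bernoulli likelihood; the update adds successes to α and failures to β.
After batch 1: Beta(9.0+16, 0.6+21) = Beta(25.0, 21.6).
After batch 2: Beta(25.0+9, 21.6+1) = Beta(34.0, 22.6).
Posterior mean = α/(α+β) = 34.0/56.6 = 0.6007.

0.6007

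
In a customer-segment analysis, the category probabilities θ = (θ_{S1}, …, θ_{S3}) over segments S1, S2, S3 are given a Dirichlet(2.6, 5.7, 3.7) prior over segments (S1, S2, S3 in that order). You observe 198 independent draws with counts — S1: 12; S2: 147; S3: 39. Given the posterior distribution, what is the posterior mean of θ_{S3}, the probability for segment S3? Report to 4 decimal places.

The Dirichlet prior is conjugate to the Multinomial likelihood: each posterior αⱼ = prior αⱼ + observed count nⱼ.
Posterior concentration: (14.6, 152.7, 42.7), total = 210.0.
E[θ_{S3}|data] = α_{S3}/Σα = 42.7/210.0 = 0.2033.

0.2033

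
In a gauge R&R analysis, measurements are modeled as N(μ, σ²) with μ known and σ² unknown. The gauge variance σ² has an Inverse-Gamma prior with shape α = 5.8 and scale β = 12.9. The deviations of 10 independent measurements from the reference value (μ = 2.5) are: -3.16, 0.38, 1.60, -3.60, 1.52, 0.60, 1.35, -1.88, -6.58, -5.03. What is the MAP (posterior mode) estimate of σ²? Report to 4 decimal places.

With known mean μ and an Inverse-Gamma(α, β) prior on σ², the Normal likelihood is conjugate: posterior is Inv-Gamma(α + n/2, β + Σ(xᵢ−μ)²/2).
Σ(xᵢ−μ)² = (-3.16)² + (0.38)² + (1.60)² + (-3.60)² + (1.52)² + (0.60)² + (1.35)² + (-1.88)² + (-6.58)² + (-5.03)² = 102.2746.
Posterior: Inv-Gamma(5.8 + 10/2, 12.9 + 102.2746/2) = Inv-Gamma(10.80, 64.03730).
Mode = β/(α+1) = 64.03730/11.80 = 5.4269.

5.4269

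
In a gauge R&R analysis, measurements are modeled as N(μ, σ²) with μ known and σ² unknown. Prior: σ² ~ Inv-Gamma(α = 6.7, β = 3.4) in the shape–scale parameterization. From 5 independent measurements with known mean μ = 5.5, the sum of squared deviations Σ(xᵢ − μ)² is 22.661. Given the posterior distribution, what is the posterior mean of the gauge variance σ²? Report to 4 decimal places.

With known mean μ and an Inverse-Gamma(α, β) prior on σ², the Normal likelihood is conjugate: posterior is Inv-Gamma(α + n/2, β + Σ(xᵢ−μ)²/2).
Posterior: Inv-Gamma(6.7 + 5/2, 3.4 + 22.661/2) = Inv-Gamma(9.20, 14.7305).
E[σ²|data] = β/(α−1) = 14.7305/8.20 = 1.7964.

1.7964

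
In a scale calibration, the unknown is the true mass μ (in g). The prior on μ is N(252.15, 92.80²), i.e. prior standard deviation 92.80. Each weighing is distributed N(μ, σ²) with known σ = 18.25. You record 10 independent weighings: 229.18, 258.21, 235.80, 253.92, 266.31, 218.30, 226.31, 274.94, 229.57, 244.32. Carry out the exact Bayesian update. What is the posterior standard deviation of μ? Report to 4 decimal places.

For Normal data with known variance σ², a Normal(μ₀, σ₀²) prior on μ is conjugate. Posterior precision = 1/σ₀² + n/σ²; posterior mean is the precision-weighted average of μ₀ and x̄.
σ₀² = 92.80² = 8611.84, σ² = 18.25² = 333.0625; σ² + n·σ₀² = 333.0625 + 10·8611.84 = 86451.4625.
Posterior precision = 1/σ₀² + n/σ² = 1/8611.84 + 10/333.0625 = (σ² + n·σ₀²)/(σ₀²σ²) = 86451.4625/(8611.84·333.0625); posterior variance σₙ² = σ₀²σ²/(σ² + n·σ₀²) = 8611.84·333.0625/86451.4625 = 33.177934.
Posterior SD = √σₙ² = √(8611.84·333.0625/86451.4625) = 5.7600.

5.7600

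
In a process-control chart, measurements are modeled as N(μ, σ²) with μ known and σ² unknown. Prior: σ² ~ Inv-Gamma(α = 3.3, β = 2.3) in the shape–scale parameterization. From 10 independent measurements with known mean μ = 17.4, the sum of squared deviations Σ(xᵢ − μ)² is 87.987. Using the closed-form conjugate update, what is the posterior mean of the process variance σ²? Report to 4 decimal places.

6.3416

With known mean μ and an Inverse-Gamma(α, β) prior on σ², the Normal likelihood is conjugate: posterior is Inv-Gamma(α + n/2, β + Σ(xᵢ−μ)²/2).
Posterior: Inv-Gamma(3.3 + 10/2, 2.3 + 87.987/2) = Inv-Gamma(8.30, 46.2935).
E[σ²|data] = β/(α−1) = 46.2935/7.30 = 6.3416.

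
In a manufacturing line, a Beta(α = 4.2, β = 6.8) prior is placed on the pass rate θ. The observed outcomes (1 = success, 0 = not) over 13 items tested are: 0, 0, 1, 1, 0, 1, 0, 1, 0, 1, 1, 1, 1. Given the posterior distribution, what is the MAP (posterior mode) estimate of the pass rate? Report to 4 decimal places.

The Beta prior is conjugate to a Binomial/Bernoulli likelihood; the update adds successes to α and failures to β.
Posterior: Beta(α+k, β+n−k) = Beta(4.2+8, 6.8+5) = Beta(12.2, 11.8).
Mode of Beta(a,b) for a,b>1 is (a−1)/(a+b−2) = 11.2/22.0 = 0.5091.

0.5091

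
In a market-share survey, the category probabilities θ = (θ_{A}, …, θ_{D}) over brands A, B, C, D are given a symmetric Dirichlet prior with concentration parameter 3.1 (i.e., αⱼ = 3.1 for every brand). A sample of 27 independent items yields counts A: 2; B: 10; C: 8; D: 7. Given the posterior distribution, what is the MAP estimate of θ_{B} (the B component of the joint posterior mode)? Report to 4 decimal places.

0.3418

The Dirichlet prior is conjugate to the Multinomial likelihood: each posterior αⱼ = prior αⱼ + observed count nⱼ.
Posterior concentration: (5.1, 13.1, 11.1, 10.1), total = 39.4.
Joint mode component: (α_{B}−1)/(Σα−K) = 12.1/35.4 = 0.3418.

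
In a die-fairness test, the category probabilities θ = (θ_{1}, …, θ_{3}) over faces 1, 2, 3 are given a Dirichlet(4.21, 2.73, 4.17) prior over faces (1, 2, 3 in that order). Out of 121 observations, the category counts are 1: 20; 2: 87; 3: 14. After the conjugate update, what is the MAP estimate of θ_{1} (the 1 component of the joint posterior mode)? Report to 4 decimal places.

The Dirichlet prior is conjugate to the Multinomial likelihood: each posterior αⱼ = prior αⱼ + observed count nⱼ.
Posterior concentration: (24.21, 89.73, 18.17), total = 132.11.
Joint mode component: (α_{1}−1)/(Σα−K) = 23.21/129.11 = 0.1798.

0.1798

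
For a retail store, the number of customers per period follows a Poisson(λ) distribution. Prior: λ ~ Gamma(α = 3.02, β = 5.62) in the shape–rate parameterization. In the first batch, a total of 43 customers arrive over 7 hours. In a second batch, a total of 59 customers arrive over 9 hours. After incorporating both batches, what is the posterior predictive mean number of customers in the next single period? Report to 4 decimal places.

4.8575

With a Gamma(shape α, rate β) prior, the Poisson likelihood is conjugate: the posterior is Gamma(α + ΣXᵢ, β + n).
After batch 1: Gamma(α+S, β+n) = Gamma(3.02+43, 5.62+7) = Gamma(46.02, 12.62).
After batch 2: Gamma(α+S, β+n) = Gamma(46.02+59, 12.62+9) = Gamma(105.02, 21.62).
The predictive distribution for one future period is NegBinom with mean α/β = 4.8575.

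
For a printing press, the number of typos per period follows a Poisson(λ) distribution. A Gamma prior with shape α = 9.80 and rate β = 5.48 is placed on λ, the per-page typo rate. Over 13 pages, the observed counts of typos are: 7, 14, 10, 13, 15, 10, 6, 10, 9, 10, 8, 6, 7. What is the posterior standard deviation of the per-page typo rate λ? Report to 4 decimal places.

0.6283

With a Gamma(shape α, rate β) prior, the Poisson likelihood is conjugate: the posterior is Gamma(α + ΣXᵢ, β + n).
Sum of counts S = 125 over n = 13 pages.
Posterior: Gamma(α+S, β+n) = Gamma(9.80+125, 5.48+13) = Gamma(134.80, 18.48).
SD = √α/β = √134.80/18.48 = 0.6283.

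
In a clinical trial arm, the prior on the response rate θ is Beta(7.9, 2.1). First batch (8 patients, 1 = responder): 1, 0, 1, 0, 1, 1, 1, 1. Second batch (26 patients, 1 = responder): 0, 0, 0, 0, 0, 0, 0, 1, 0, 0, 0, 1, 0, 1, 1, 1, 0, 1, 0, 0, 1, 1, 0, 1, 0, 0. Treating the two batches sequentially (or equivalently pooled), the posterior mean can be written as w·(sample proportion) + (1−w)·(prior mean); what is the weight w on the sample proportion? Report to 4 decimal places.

The Beta prior is conjugate to a Binomial/Bernoulli likelihood; the update adds successes to α and failures to β.
Total number of patients: n = 8 + 26 = 34.
Posterior mean = (α₀+k)/(α₀+β₀+n) = [n/(α₀+β₀+n)]·(k/n) + [(α₀+β₀)/(α₀+β₀+n)]·α₀/(α₀+β₀), so only n and the prior enter the weight.
The weight on the data is w = n/(α₀+β₀+n) = 34/(7.9+2.1+34) = 34/44.0 = 0.7727.

0.7727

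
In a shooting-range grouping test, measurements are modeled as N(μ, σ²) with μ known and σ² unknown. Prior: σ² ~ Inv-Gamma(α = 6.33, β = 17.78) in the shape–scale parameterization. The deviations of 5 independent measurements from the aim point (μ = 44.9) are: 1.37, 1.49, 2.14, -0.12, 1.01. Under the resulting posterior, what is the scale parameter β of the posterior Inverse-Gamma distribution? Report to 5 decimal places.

22.63555

With known mean μ and an Inverse-Gamma(α, β) prior on σ², the Normal likelihood is conjugate: posterior is Inv-Gamma(α + n/2, β + Σ(xᵢ−μ)²/2).
Σ(xᵢ−μ)² = (1.37)² + (1.49)² + (2.14)² + (-0.12)² + (1.01)² = 9.7111.
Posterior: Inv-Gamma(6.33 + 5/2, 17.78 + 9.7111/2) = Inv-Gamma(8.83, 22.63555).
Posterior β = 22.63555.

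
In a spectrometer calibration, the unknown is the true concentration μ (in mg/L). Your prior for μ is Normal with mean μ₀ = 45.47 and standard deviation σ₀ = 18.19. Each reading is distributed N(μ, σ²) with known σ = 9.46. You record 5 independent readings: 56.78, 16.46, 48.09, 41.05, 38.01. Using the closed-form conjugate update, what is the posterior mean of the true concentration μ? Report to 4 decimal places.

40.3547

For Normal data with known variance σ², a Normal(μ₀, σ₀²) prior on μ is conjugate. Posterior precision = 1/σ₀² + n/σ²; posterior mean is the precision-weighted average of μ₀ and x̄.
Σxᵢ = 56.78 + 16.46 + 48.09 + 41.05 + 38.01 = 200.39, so n·x̄ = 200.39.
σ₀² = 18.19² = 330.8761, σ² = 9.46² = 89.4916; σ² + n·σ₀² = 89.4916 + 5·330.8761 = 1743.8721.
Posterior mean = (μ₀/σ₀² + n·x̄/σ²)/(1/σ₀² + n/σ²) = (σ²·μ₀ + σ₀²·n·x̄)/(σ² + n·σ₀²) = (89.4916·45.47 + 330.8761·200.39)/1743.8721 = 70373.444731/1743.8721 = 40.3547.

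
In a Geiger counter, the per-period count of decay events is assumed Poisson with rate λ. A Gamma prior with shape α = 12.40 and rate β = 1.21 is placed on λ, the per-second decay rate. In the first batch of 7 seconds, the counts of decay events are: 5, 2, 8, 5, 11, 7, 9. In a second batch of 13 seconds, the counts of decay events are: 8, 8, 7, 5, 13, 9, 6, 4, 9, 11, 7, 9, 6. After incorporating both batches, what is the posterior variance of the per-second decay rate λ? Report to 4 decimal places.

0.3588

With a Gamma(shape α, rate β) prior, the Poisson likelihood is conjugate: the posterior is Gamma(α + ΣXᵢ, β + n).
Batch 1: sum of counts S = 47 over n = 7 seconds.
After batch 1: Gamma(α+S, β+n) = Gamma(12.40+47, 1.21+7) = Gamma(59.40, 8.21).
Batch 2: sum of counts S = 102 over n = 13 seconds.
After batch 2: Gamma(α+S, β+n) = Gamma(59.40+102, 8.21+13) = Gamma(161.40, 21.21).
Var = α/β² = 161.40/21.21² = 0.3588.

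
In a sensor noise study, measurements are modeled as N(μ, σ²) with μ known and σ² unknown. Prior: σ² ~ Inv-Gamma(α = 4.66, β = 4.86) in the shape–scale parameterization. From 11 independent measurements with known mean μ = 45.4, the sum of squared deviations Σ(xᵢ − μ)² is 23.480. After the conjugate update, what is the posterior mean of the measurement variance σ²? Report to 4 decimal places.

With known mean μ and an Inverse-Gamma(α, β) prior on σ², the Normal likelihood is conjugate: posterior is Inv-Gamma(α + n/2, β + Σ(xᵢ−μ)²/2).
Posterior: Inv-Gamma(4.66 + 11/2, 4.86 + 23.480/2) = Inv-Gamma(10.16, 16.6000).
E[σ²|data] = β/(α−1) = 16.6000/9.16 = 1.8122.

1.8122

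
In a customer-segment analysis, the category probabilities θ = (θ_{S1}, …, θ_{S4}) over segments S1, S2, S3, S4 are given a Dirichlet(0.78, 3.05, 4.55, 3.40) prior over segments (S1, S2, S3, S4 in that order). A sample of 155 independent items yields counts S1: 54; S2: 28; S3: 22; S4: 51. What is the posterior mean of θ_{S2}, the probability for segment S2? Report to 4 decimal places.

0.1862

The Dirichlet prior is conjugate to the Multinomial likelihood: each posterior αⱼ = prior αⱼ + observed count nⱼ.
Posterior concentration: (54.78, 31.05, 26.55, 54.40), total = 166.78.
E[θ_{S2}|data] = α_{S2}/Σα = 31.05/166.78 = 0.1862.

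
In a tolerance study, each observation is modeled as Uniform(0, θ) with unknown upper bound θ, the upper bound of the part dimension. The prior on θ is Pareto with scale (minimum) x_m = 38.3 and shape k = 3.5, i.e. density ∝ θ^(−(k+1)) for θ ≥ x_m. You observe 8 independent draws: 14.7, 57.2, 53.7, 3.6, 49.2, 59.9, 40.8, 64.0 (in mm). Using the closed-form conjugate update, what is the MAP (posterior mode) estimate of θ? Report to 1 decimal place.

A Pareto(scale x_m, shape k) prior on the upper bound θ of Uniform(0, θ) is conjugate: posterior is Pareto(max(x_m, max xᵢ), k + n).
Sample maximum = 64.0; prior scale x_m = 38.3 → posterior scale = max = 64.0.
Posterior shape = 3.5 + 8 = 11.5.
The Pareto density is decreasing on [x_m, ∞), so the mode is x_m = 64.0.

64.0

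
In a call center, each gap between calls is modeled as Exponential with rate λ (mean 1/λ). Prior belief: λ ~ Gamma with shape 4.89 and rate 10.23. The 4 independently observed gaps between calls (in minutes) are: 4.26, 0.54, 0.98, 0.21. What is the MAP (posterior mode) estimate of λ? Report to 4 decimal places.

0.4864

With a Gamma(shape α, rate β) prior on the exponential rate λ, the posterior after n observations with total T = Σxᵢ is Gamma(α+n, β+T).
Sum of observations T = 5.99 minutes; n = 4.
Posterior: Gamma(4.89+4, 10.23+5.99) = Gamma(8.89, 16.22).
Mode = (α−1)/β = 0.4864.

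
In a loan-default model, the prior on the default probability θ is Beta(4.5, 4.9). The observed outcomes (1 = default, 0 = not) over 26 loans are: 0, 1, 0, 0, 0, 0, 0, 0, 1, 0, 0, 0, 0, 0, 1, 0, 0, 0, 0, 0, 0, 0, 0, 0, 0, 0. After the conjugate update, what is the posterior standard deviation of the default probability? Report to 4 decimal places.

The Beta prior is conjugate to a Binomial/Bernoulli likelihood; the update adds successes to α and failures to β.
Posterior: Beta(α+k, β+n−k) = Beta(4.5+3, 4.9+23) = Beta(7.5, 27.9).
Var = αβ/((α+β)²(α+β+1)) = 7.5·27.9/(35.4²·36.4) = 0.00458730; SD = √0.00458730 = 0.0677.

0.0677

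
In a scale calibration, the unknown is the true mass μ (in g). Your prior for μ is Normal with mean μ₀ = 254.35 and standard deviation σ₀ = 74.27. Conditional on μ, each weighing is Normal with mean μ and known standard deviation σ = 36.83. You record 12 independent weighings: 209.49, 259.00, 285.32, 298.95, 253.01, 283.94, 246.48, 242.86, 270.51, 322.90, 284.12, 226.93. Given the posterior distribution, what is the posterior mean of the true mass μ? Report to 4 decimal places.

265.0728

For Normal data with known variance σ², a Normal(μ₀, σ₀²) prior on μ is conjugate. Posterior precision = 1/σ₀² + n/σ²; posterior mean is the precision-weighted average of μ₀ and x̄.
Σxᵢ = 209.49 + 259.00 + 285.32 + 298.95 + 253.01 + 283.94 + 246.48 + 242.86 + 270.51 + 322.90 + 284.12 + 226.93 = 3183.51, so n·x̄ = 3183.51.
σ₀² = 74.27² = 5516.0329, σ² = 36.83² = 1356.4489; σ² + n·σ₀² = 1356.4489 + 12·5516.0329 = 67548.8437.
Posterior mean = (μ₀/σ₀² + n·x̄/σ²)/(1/σ₀² + n/σ²) = (σ²·μ₀ + σ₀²·n·x̄)/(σ² + n·σ₀²) = (1356.4489·254.35 + 5516.0329·3183.51)/67548.8437 = 17905358.675194/67548.8437 = 265.0728.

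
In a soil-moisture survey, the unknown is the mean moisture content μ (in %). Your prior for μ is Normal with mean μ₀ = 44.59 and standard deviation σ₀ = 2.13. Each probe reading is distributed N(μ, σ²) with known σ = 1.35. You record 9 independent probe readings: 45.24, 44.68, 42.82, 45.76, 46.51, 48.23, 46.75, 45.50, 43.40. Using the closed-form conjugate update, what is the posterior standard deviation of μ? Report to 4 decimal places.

For Normal data with known variance σ², a Normal(μ₀, σ₀²) prior on μ is conjugate. Posterior precision = 1/σ₀² + n/σ²; posterior mean is the precision-weighted average of μ₀ and x̄.
σ₀² = 2.13² = 4.5369, σ² = 1.35² = 1.8225; σ² + n·σ₀² = 1.8225 + 9·4.5369 = 42.6546.
Posterior precision = 1/σ₀² + n/σ² = 1/4.5369 + 9/1.8225 = (σ² + n·σ₀²)/(σ₀²σ²) = 42.6546/(4.5369·1.8225); posterior variance σₙ² = σ₀²σ²/(σ² + n·σ₀²) = 4.5369·1.8225/42.6546 = 0.193848.
Posterior SD = √σₙ² = √(4.5369·1.8225/42.6546) = 0.4403.

0.4403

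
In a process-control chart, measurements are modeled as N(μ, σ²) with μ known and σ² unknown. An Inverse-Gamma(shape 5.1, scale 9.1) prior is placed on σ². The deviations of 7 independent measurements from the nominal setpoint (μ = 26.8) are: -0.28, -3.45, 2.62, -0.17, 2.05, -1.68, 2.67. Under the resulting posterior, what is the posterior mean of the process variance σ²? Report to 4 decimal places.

3.3703

With known mean μ and an Inverse-Gamma(α, β) prior on σ², the Normal likelihood is conjugate: posterior is Inv-Gamma(α + n/2, β + Σ(xᵢ−μ)²/2).
Σ(xᵢ−μ)² = (-0.28)² + (-3.45)² + (2.62)² + (-0.17)² + (2.05)² + (-1.68)² + (2.67)² = 33.0280.
Posterior: Inv-Gamma(5.1 + 7/2, 9.1 + 33.0280/2) = Inv-Gamma(8.60, 25.61400).
E[σ²|data] = β/(α−1) = 25.61400/7.60 = 3.3703.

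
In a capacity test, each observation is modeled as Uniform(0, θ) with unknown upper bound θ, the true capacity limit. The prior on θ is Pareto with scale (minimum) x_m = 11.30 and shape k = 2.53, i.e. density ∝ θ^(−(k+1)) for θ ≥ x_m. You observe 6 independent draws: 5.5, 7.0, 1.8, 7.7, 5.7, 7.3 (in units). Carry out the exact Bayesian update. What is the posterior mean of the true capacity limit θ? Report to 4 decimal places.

12.8007

A Pareto(scale x_m, shape k) prior on the upper bound θ of Uniform(0, θ) is conjugate: posterior is Pareto(max(x_m, max xᵢ), k + n).
Sample maximum = 7.7; prior scale x_m = 11.30 → posterior scale = max = 11.30.
Posterior shape = 2.53 + 6 = 8.53.
E[θ|data] = k·x_m/(k−1) = 8.53·11.30/7.53 = 12.8007.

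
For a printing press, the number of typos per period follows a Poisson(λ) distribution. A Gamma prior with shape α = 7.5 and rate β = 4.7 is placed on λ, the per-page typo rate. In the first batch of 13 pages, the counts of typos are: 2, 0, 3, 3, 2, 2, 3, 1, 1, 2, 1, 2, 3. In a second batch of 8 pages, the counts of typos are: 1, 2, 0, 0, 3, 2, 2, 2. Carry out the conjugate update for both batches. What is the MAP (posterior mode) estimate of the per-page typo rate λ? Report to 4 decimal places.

With a Gamma(shape α, rate β) prior, the Poisson likelihood is conjugate: the posterior is Gamma(α + ΣXᵢ, β + n).
Batch 1: sum of counts S = 25 over n = 13 pages.
After batch 1: Gamma(α+S, β+n) = Gamma(7.5+25, 4.7+13) = Gamma(32.5, 17.7).
Batch 2: sum of counts S = 12 over n = 8 pages.
After batch 2: Gamma(α+S, β+n) = Gamma(32.5+12, 17.7+8) = Gamma(44.5, 25.7).
Mode of Gamma(α,β) for α≥1 is (α−1)/β = 43.5/25.7 = 1.6926.

1.6926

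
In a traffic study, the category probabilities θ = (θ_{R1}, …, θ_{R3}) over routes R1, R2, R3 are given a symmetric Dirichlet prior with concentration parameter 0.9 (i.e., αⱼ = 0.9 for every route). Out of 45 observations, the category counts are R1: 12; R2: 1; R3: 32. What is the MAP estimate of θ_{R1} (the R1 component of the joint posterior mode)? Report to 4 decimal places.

The Dirichlet prior is conjugate to the Multinomial likelihood: each posterior αⱼ = prior αⱼ + observed count nⱼ.
Posterior concentration: (12.9, 1.9, 32.9), total = 47.7.
Joint mode component: (α_{R1}−1)/(Σα−K) = 11.9/44.7 = 0.2662.

0.2662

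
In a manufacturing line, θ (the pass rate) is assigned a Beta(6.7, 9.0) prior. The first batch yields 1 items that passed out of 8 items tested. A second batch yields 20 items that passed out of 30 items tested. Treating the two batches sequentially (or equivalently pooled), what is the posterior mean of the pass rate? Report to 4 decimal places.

The Beta prior is conjugate to a Binomial/Bernoulli likelihood; the update adds successes to α and failures to β.
After batch 1: Beta(6.7+1, 9.0+7) = Beta(7.7, 16.0).
After batch 2: Beta(7.7+20, 16.0+10) = Beta(27.7, 26.0).
Posterior mean = α/(α+β) = 27.7/53.7 = 0.5158.

0.5158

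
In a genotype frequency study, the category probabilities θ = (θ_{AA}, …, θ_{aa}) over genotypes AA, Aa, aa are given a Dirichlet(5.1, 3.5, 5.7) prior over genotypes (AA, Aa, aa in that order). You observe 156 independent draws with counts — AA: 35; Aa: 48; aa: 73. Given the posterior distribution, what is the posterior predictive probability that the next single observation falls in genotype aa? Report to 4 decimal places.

0.4621

The Dirichlet prior is conjugate to the Multinomial likelihood: each posterior αⱼ = prior αⱼ + observed count nⱼ.
Posterior concentration: (40.1, 51.5, 78.7), total = 170.3.
P(next = aa | data) = α_{aa}/Σα = 0.4621.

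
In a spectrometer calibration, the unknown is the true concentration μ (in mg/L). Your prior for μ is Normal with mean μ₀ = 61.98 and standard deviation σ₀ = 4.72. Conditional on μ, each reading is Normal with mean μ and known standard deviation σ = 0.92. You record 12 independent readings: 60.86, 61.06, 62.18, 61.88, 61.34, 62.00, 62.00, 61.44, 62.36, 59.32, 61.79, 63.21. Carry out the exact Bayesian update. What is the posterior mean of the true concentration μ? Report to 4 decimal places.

61.6211

For Normal data with known variance σ², a Normal(μ₀, σ₀²) prior on μ is conjugate. Posterior precision = 1/σ₀² + n/σ²; posterior mean is the precision-weighted average of μ₀ and x̄.
Σxᵢ = 60.86 + 61.06 + 62.18 + 61.88 + 61.34 + 62.00 + 62.00 + 61.44 + 62.36 + 59.32 + 61.79 + 63.21 = 739.44, so n·x̄ = 739.44.
σ₀² = 4.72² = 22.2784, σ² = 0.92² = 0.8464; σ² + n·σ₀² = 0.8464 + 12·22.2784 = 268.1872.
Posterior mean = (μ₀/σ₀² + n·x̄/σ²)/(1/σ₀² + n/σ²) = (σ²·μ₀ + σ₀²·n·x̄)/(σ² + n·σ₀²) = (0.8464·61.98 + 22.2784·739.44)/268.1872 = 16525.999968/268.1872 = 61.6211.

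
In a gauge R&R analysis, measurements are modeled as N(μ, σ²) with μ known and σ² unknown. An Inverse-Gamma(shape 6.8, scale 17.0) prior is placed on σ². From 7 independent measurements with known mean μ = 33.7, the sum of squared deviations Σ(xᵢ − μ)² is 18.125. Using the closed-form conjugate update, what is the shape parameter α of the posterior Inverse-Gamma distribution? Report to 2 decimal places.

With known mean μ and an Inverse-Gamma(α, β) prior on σ², the Normal likelihood is conjugate: posterior is Inv-Gamma(α + n/2, β + Σ(xᵢ−μ)²/2).
Posterior: Inv-Gamma(6.8 + 7/2, 17.0 + 18.125/2) = Inv-Gamma(10.30, 26.0625).
Posterior α = 10.30.

10.30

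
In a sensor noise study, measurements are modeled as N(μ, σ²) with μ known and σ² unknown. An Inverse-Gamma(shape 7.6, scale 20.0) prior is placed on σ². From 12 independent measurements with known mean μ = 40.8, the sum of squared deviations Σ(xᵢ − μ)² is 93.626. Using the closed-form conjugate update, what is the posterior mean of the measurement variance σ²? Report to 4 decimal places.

5.3026

With known mean μ and an Inverse-Gamma(α, β) prior on σ², the Normal likelihood is conjugate: posterior is Inv-Gamma(α + n/2, β + Σ(xᵢ−μ)²/2).
Posterior: Inv-Gamma(7.6 + 12/2, 20.0 + 93.626/2) = Inv-Gamma(13.60, 66.8130).
E[σ²|data] = β/(α−1) = 66.8130/12.60 = 5.3026.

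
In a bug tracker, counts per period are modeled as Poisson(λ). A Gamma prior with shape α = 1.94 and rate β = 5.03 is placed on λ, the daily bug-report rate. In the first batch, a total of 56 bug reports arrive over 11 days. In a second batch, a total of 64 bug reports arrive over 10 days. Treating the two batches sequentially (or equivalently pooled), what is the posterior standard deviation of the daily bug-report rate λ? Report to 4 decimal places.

0.4242

With a Gamma(shape α, rate β) prior, the Poisson likelihood is conjugate: the posterior is Gamma(α + ΣXᵢ, β + n).
After batch 1: Gamma(α+S, β+n) = Gamma(1.94+56, 5.03+11) = Gamma(57.94, 16.03).
After batch 2: Gamma(α+S, β+n) = Gamma(57.94+64, 16.03+10) = Gamma(121.94, 26.03).
SD = √α/β = √121.94/26.03 = 0.4242.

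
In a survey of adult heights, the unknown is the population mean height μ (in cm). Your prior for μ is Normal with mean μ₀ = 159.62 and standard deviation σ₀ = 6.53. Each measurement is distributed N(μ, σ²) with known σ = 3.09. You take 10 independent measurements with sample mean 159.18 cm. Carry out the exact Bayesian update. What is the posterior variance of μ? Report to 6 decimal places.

0.933898

For Normal data with known variance σ², a Normal(μ₀, σ₀²) prior on μ is conjugate. Posterior precision = 1/σ₀² + n/σ²; posterior mean is the precision-weighted average of μ₀ and x̄.
σ₀² = 6.53² = 42.6409, σ² = 3.09² = 9.5481; σ² + n·σ₀² = 9.5481 + 10·42.6409 = 435.9571.
Posterior precision = 1/σ₀² + n/σ² = 1/42.6409 + 10/9.5481 = (σ² + n·σ₀²)/(σ₀²σ²) = 435.9571/(42.6409·9.5481); posterior variance σₙ² = σ₀²σ²/(σ² + n·σ₀²) = 42.6409·9.5481/435.9571 = 0.933898.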